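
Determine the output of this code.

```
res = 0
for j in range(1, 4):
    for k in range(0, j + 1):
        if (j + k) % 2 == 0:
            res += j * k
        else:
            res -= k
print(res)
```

14

j=1,k=0: odd sum, res = 0-0 = 0
j=1,k=1: even sum, res = 0+1 = 1
j=2,k=0: even sum, res = 1+0 = 1
j=2,k=1: odd sum, res = 1-1 = 0
j=2,k=2: even sum, res = 0+4 = 4
j=3,k=0: odd sum, res = 4-0 = 4
j=3,k=1: even sum, res = 4+3 = 7
j=3,k=2: odd sum, res = 7-2 = 5
j=3,k=3: even sum, res = 5+9 = 14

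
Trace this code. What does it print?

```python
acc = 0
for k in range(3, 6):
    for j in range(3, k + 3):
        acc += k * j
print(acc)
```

k=3,j=3: acc = 0+9 = 9
k=3,j=4: acc = 9+12 = 21
k=3,j=5: acc = 21+15 = 36
k=4,j=3: acc = 36+12 = 48
k=4,j=4: acc = 48+16 = 64
k=4,j=5: acc = 64+20 = 84
k=4,j=6: acc = 84+24 = 108
k=5,j=3: acc = 108+15 = 123
k=5,j=4: acc = 123+20 = 143
k=5,j=5: acc = 143+25 = 168
k=5,j=6: acc = 168+30 = 198
k=5,j=7: acc = 198+35 = 233

233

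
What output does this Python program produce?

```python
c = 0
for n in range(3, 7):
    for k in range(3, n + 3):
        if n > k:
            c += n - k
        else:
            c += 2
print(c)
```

n=3,k=3: not 3>3, c = 0+2 = 2
n=3,k=4: not 3>4, c = 2+2 = 4
n=3,k=5: not 3>5, c = 4+2 = 6
n=4,k=3: 4>3, c = 6+1 = 7
n=4,k=4: not 4>4, c = 7+2 = 9
n=4,k=5: not 4>5, c = 9+2 = 11
n=4,k=6: not 4>6, c = 11+2 = 13
n=5,k=3: 5>3, c = 13+2 = 15
n=5,k=4: 5>4, c = 15+1 = 16
n=5,k=5: not 5>5, c = 16+2 = 18
n=5,k=6: not 5>6, c = 18+2 = 20
n=5,k=7: not 5>7, c = 20+2 = 22
n=6,k=3: 6>3, c = 22+3 = 25
n=6,k=4: 6>4, c = 25+2 = 27
n=6,k=5: 6>5, c = 27+1 = 28
n=6,k=6: not 6>6, c = 28+2 = 30
n=6,k=7: not 6>7, c = 30+2 = 32
n=6,k=8: not 6>8, c = 32+2 = 34

34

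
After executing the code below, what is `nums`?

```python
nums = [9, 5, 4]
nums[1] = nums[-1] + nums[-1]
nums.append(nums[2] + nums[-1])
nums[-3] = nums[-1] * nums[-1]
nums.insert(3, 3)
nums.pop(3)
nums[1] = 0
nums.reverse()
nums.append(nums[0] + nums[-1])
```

[8, 4, 0, 9, 17]

nums[1] = nums[-1]+nums[-1] = 4+4 = 8 → [9, 8, 4]
append nums[2]+nums[-1] = 4+4 = 8 → [9, 8, 4, 8]
nums[-3] = nums[-1]*nums[-1] = 8*8 = 64 → [9, 64, 4, 8]
insert 3 at 3 → [9, 64, 4, 3, 8]
pop(3) removes 3 → [9, 64, 4, 8]
nums[1] = 0 → [9, 0, 4, 8]
reverse → [8, 4, 0, 9]
append nums[0]+nums[-1] = 8+9 = 17 → [8, 4, 0, 9, 17]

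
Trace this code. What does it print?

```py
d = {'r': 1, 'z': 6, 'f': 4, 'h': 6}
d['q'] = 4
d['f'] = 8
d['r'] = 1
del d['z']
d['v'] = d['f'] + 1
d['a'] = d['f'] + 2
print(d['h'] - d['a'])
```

-4

d['q'] = 4 → {'r': 1, 'z': 6, 'f': 4, 'h': 6, 'q': 4}
d['f'] = 8 → {'r': 1, 'z': 6, 'f': 8, 'h': 6, 'q': 4}
d['r'] = 1 → {'r': 1, 'z': 6, 'f': 8, 'h': 6, 'q': 4}
del 'z' → {'r': 1, 'f': 8, 'h': 6, 'q': 4}
d['v'] = d['f']+1 = 9 → {'r': 1, 'f': 8, 'h': 6, 'q': 4, 'v': 9}
d['a'] = d['f']+2 = 10 → {'r': 1, 'f': 8, 'h': 6, 'q': 4, 'v': 9, 'a': 10}
d['h']-d['a'] = 6-10 = -4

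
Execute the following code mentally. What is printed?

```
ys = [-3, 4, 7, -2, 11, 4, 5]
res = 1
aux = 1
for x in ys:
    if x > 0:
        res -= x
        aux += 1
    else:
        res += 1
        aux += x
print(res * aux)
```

x=-3: not >0, res = 1+1 = 2; aux=-2
x=4: >0, res = 2-4 = -2; aux=-1
x=7: >0, res = (-2)-7 = -9; aux=0
x=-2: not >0, res = (-9)+1 = -8; aux=-2
x=11: >0, res = (-8)-11 = -19; aux=-1
x=4: >0, res = (-19)-4 = -23; aux=0
x=5: >0, res = (-23)-5 = -28; aux=1
res*aux = (-28)*1 = -28

-28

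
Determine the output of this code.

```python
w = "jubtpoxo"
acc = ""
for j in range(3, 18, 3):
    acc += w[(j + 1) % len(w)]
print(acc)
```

j=3: add w[4]='p' → 'p'
j=6: add w[7]='o' → 'po'
j=9: add w[2]='b' → 'pob'
j=12: add w[5]='o' → 'pobo'
j=15: add w[0]='j' → 'poboj'

poboj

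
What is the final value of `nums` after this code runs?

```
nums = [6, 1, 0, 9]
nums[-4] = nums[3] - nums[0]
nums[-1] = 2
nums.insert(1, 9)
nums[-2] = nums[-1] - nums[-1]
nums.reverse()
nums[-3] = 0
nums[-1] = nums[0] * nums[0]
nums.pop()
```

nums[-4] = nums[3]-nums[0] = 9-6 = 3 → [3, 1, 0, 9]
nums[-1] = 2 → [3, 1, 0, 2]
insert 9 at 1 → [3, 9, 1, 0, 2]
nums[-2] = nums[-1]-nums[-1] = 2-2 = 0 → [3, 9, 1, 0, 2]
reverse → [2, 0, 1, 9, 3]
nums[-3] = 0 → [2, 0, 0, 9, 3]
nums[-1] = nums[0]*nums[0] = 2*2 = 4 → [2, 0, 0, 9, 4]
pop() removes 4 → [2, 0, 0, 9]

[2, 0, 0, 9]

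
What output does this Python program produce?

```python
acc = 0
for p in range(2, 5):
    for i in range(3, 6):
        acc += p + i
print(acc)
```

63

p=2,i=3: acc = 0+5 = 5
p=2,i=4: acc = 5+6 = 11
p=2,i=5: acc = 11+7 = 18
p=3,i=3: acc = 18+6 = 24
p=3,i=4: acc = 24+7 = 31
p=3,i=5: acc = 31+8 = 39
p=4,i=3: acc = 39+7 = 46
p=4,i=4: acc = 46+8 = 54
p=4,i=5: acc = 54+9 = 63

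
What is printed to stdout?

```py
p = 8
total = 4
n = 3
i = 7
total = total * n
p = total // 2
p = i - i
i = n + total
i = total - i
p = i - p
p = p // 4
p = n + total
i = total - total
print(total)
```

total = 4*3 = 12
p = 12//2 = 6
p = 7-7 = 0
i = 3+12 = 15
i = 12-15 = -3
p = (-3)-0 = -3
p = (-3)//4 = -1
p = 3+12 = 15
i = 12-12 = 0

12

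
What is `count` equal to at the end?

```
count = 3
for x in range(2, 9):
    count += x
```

x=2: count = 3+2 = 5
x=3: count = 5+3 = 8
x=4: count = 8+4 = 12
x=5: count = 12+5 = 17
x=6: count = 17+6 = 23
x=7: count = 23+7 = 30
x=8: count = 30+8 = 38

38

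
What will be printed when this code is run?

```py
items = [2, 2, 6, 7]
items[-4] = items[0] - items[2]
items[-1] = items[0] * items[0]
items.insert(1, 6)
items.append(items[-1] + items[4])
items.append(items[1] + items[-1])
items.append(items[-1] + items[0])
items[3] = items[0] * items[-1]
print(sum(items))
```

-12

items[-4] = items[0]-items[2] = 2-6 = -4 → [-4, 2, 6, 7]
items[-1] = items[0]*items[0] = (-4)*(-4) = 16 → [-4, 2, 6, 16]
insert 6 at 1 → [-4, 6, 2, 6, 16]
append items[-1]+items[4] = 16+16 = 32 → [-4, 6, 2, 6, 16, 32]
append items[1]+items[-1] = 6+32 = 38 → [-4, 6, 2, 6, 16, 32, 38]
append items[-1]+items[0] = 38+(-4) = 34 → [-4, 6, 2, 6, 16, 32, 38, 34]
items[3] = items[0]*items[-1] = (-4)*34 = -136 → [-4, 6, 2, -136, 16, 32, 38, 34]
sum = -12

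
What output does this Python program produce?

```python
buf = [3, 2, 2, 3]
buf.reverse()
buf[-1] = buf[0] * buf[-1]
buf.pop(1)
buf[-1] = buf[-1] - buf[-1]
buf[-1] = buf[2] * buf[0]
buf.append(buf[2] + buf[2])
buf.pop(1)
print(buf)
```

[3, 0, 0]

reverse → [3, 2, 2, 3]
buf[-1] = buf[0]*buf[-1] = 3*3 = 9 → [3, 2, 2, 9]
pop(1) removes 2 → [3, 2, 9]
buf[-1] = buf[-1]-buf[-1] = 9-9 = 0 → [3, 2, 0]
buf[-1] = buf[2]*buf[0] = 0*3 = 0 → [3, 2, 0]
append buf[2]+buf[2] = 0+0 = 0 → [3, 2, 0, 0]
pop(1) removes 2 → [3, 0, 0]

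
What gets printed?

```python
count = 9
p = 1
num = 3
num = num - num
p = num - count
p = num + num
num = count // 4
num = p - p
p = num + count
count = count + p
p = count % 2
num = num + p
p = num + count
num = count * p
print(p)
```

num = 3-3 = 0
p = 0-9 = -9
p = 0+0 = 0
num = 9//4 = 2
num = 0-0 = 0
p = 0+9 = 9
count = 9+9 = 18
p = 18%2 = 0
num = 0+0 = 0
p = 0+18 = 18
num = 18*18 = 324

18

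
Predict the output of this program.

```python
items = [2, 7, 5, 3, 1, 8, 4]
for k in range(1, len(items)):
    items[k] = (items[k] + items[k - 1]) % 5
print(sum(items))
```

16

k=1: items[1] = (7+2)%5 = 4 → [2, 4, 5, 3, 1, 8, 4]
k=2: items[2] = (5+4)%5 = 4 → [2, 4, 4, 3, 1, 8, 4]
k=3: items[3] = (3+4)%5 = 2 → [2, 4, 4, 2, 1, 8, 4]
k=4: items[4] = (1+2)%5 = 3 → [2, 4, 4, 2, 3, 8, 4]
k=5: items[5] = (8+3)%5 = 1 → [2, 4, 4, 2, 3, 1, 4]
k=6: items[6] = (4+1)%5 = 0 → [2, 4, 4, 2, 3, 1, 0]
sum = 16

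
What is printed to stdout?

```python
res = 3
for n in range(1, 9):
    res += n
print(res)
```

n=1: res = 3+1 = 4
n=2: res = 4+2 = 6
n=3: res = 6+3 = 9
n=4: res = 9+4 = 13
n=5: res = 13+5 = 18
n=6: res = 18+6 = 24
n=7: res = 24+7 = 31
n=8: res = 31+8 = 39

39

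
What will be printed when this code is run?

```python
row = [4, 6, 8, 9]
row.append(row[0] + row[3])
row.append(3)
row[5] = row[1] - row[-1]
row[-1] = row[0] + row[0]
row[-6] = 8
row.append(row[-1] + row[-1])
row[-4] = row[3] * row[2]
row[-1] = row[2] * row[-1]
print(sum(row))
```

243

append row[0]+row[3] = 4+9 = 13 → [4, 6, 8, 9, 13]
append 3 → [4, 6, 8, 9, 13, 3]
row[5] = row[1]-row[-1] = 6-3 = 3 → [4, 6, 8, 9, 13, 3]
row[-1] = row[0]+row[0] = 4+4 = 8 → [4, 6, 8, 9, 13, 8]
row[-6] = 8 → [8, 6, 8, 9, 13, 8]
append row[-1]+row[-1] = 8+8 = 16 → [8, 6, 8, 9, 13, 8, 16]
row[-4] = row[3]*row[2] = 9*8 = 72 → [8, 6, 8, 72, 13, 8, 16]
row[-1] = row[2]*row[-1] = 8*16 = 128 → [8, 6, 8, 72, 13, 8, 128]
sum = 243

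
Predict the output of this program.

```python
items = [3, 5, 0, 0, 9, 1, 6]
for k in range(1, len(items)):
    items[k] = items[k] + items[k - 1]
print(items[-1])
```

24

k=1: items[1] = 5+3 = 8 → [3, 8, 0, 0, 9, 1, 6]
k=2: items[2] = 0+8 = 8 → [3, 8, 8, 0, 9, 1, 6]
k=3: items[3] = 0+8 = 8 → [3, 8, 8, 8, 9, 1, 6]
k=4: items[4] = 9+8 = 17 → [3, 8, 8, 8, 17, 1, 6]
k=5: items[5] = 1+17 = 18 → [3, 8, 8, 8, 17, 18, 6]
k=6: items[6] = 6+18 = 24 → [3, 8, 8, 8, 17, 18, 24]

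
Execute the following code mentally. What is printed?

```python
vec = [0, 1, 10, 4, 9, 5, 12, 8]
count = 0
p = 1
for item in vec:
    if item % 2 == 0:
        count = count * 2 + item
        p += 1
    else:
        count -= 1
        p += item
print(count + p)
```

125

item=0: even, count = 0*2+0 = 0; p=2
item=1: not even, count = 0-1 = -1; p=3
item=10: even, count = (-1)*2+10 = 8; p=4
item=4: even, count = 8*2+4 = 20; p=5
item=9: not even, count = 20-1 = 19; p=14
item=5: not even, count = 19-1 = 18; p=19
item=12: even, count = 18*2+12 = 48; p=20
item=8: even, count = 48*2+8 = 104; p=21
count+p = 104+21 = 125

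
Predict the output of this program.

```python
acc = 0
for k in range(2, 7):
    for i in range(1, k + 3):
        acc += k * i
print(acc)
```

k=2,i=1: acc = 0+2 = 2
k=2,i=2: acc = 2+4 = 6
k=2,i=3: acc = 6+6 = 12
k=2,i=4: acc = 12+8 = 20
k=3,i=1: acc = 20+3 = 23
k=3,i=2: acc = 23+6 = 29
k=3,i=3: acc = 29+9 = 38
k=3,i=4: acc = 38+12 = 50
k=3,i=5: acc = 50+15 = 65
k=4,i=1: acc = 65+4 = 69
k=4,i=2: acc = 69+8 = 77
k=4,i=3: acc = 77+12 = 89
k=4,i=4: acc = 89+16 = 105
k=4,i=5: acc = 105+20 = 125
k=4,i=6: acc = 125+24 = 149
k=5,i=1: acc = 149+5 = 154
k=5,i=2: acc = 154+10 = 164
k=5,i=3: acc = 164+15 = 179
k=5,i=4: acc = 179+20 = 199
k=5,i=5: acc = 199+25 = 224
k=5,i=6: acc = 224+30 = 254
k=5,i=7: acc = 254+35 = 289
k=6,i=1: acc = 289+6 = 295
k=6,i=2: acc = 295+12 = 307
k=6,i=3: acc = 307+18 = 325
k=6,i=4: acc = 325+24 = 349
k=6,i=5: acc = 349+30 = 379
k=6,i=6: acc = 379+36 = 415
k=6,i=7: acc = 415+42 = 457
k=6,i=8: acc = 457+48 = 505

505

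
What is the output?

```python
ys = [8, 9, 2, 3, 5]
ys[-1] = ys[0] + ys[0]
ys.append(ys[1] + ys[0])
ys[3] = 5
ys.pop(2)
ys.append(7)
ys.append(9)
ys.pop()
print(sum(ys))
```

62

ys[-1] = ys[0]+ys[0] = 8+8 = 16 → [8, 9, 2, 3, 16]
append ys[1]+ys[0] = 9+8 = 17 → [8, 9, 2, 3, 16, 17]
ys[3] = 5 → [8, 9, 2, 5, 16, 17]
pop(2) removes 2 → [8, 9, 5, 16, 17]
append 7 → [8, 9, 5, 16, 17, 7]
append 9 → [8, 9, 5, 16, 17, 7, 9]
pop() removes 9 → [8, 9, 5, 16, 17, 7]
sum = 62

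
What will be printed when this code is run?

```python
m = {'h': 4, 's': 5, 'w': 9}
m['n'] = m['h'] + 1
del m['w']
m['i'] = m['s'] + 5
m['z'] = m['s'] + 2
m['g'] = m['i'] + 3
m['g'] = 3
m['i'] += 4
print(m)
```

m['n'] = m['h']+1 = 5 → {'h': 4, 's': 5, 'w': 9, 'n': 5}
del 'w' → {'h': 4, 's': 5, 'n': 5}
m['i'] = m['s']+5 = 10 → {'h': 4, 's': 5, 'n': 5, 'i': 10}
m['z'] = m['s']+2 = 7 → {'h': 4, 's': 5, 'n': 5, 'i': 10, 'z': 7}
m['g'] = m['i']+3 = 13 → {'h': 4, 's': 5, 'n': 5, 'i': 10, 'z': 7, 'g': 13}
m['g'] = 3 → {'h': 4, 's': 5, 'n': 5, 'i': 10, 'z': 7, 'g': 3}
m['i'] = 10+4 = 14 → {'h': 4, 's': 5, 'n': 5, 'i': 14, 'z': 7, 'g': 3}

{'h': 4, 's': 5, 'n': 5, 'i': 14, 'z': 7, 'g': 3}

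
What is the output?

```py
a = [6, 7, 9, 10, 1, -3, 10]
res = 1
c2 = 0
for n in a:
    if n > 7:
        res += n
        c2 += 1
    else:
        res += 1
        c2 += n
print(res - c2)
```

n=6: not >7, res = 1+1 = 2; c2=6
n=7: not >7, res = 2+1 = 3; c2=13
n=9: >7, res = 3+9 = 12; c2=14
n=10: >7, res = 12+10 = 22; c2=15
n=1: not >7, res = 22+1 = 23; c2=16
n=-3: not >7, res = 23+1 = 24; c2=13
n=10: >7, res = 24+10 = 34; c2=14
res-c2 = 34-14 = 20

20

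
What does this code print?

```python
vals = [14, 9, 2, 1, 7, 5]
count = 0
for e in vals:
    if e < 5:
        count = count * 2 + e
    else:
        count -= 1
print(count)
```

e=14: not <5, count = 0-1 = -1
e=9: not <5, count = (-1)-1 = -2
e=2: <5, count = (-2)*2+2 = -2
e=1: <5, count = (-2)*2+1 = -3
e=7: not <5, count = (-3)-1 = -4
e=5: not <5, count = (-4)-1 = -5

-5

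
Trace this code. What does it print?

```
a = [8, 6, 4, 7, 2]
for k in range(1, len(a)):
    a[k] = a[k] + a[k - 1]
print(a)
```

k=1: a[1] = 6+8 = 14 → [8, 14, 4, 7, 2]
k=2: a[2] = 4+14 = 18 → [8, 14, 18, 7, 2]
k=3: a[3] = 7+18 = 25 → [8, 14, 18, 25, 2]
k=4: a[4] = 2+25 = 27 → [8, 14, 18, 25, 27]

[8, 14, 18, 25, 27]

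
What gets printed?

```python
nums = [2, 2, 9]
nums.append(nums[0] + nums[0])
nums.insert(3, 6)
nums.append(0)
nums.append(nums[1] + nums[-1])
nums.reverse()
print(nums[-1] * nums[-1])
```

append nums[0]+nums[0] = 2+2 = 4 → [2, 2, 9, 4]
insert 6 at 3 → [2, 2, 9, 6, 4]
append 0 → [2, 2, 9, 6, 4, 0]
append nums[1]+nums[-1] = 2+0 = 2 → [2, 2, 9, 6, 4, 0, 2]
reverse → [2, 0, 4, 6, 9, 2, 2]
nums[-1]*nums[-1] = 2*2 = 4

4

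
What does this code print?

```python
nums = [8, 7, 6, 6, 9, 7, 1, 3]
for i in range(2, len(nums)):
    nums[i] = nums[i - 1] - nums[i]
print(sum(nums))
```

-71

i=2: nums[2] = 7-6 = 1 → [8, 7, 1, 6, 9, 7, 1, 3]
i=3: nums[3] = 1-6 = -5 → [8, 7, 1, -5, 9, 7, 1, 3]
i=4: nums[4] = (-5)-9 = -14 → [8, 7, 1, -5, -14, 7, 1, 3]
i=5: nums[5] = (-14)-7 = -21 → [8, 7, 1, -5, -14, -21, 1, 3]
i=6: nums[6] = (-21)-1 = -22 → [8, 7, 1, -5, -14, -21, -22, 3]
i=7: nums[7] = (-22)-3 = -25 → [8, 7, 1, -5, -14, -21, -22, -25]
sum = -71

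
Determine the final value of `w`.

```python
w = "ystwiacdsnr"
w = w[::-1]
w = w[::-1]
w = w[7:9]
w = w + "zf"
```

'dszf'

reverse → 'rnsdcaiwtsy'
reverse → 'ystwiacdsnr'
slice [7:9] → 'ds'
+ 'zf' → 'dszf'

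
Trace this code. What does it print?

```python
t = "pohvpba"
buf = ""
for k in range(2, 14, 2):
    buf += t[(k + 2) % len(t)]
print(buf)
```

k=2: add t[4]='p' → 'p'
k=4: add t[6]='a' → 'pa'
k=6: add t[1]='o' → 'pao'
k=8: add t[3]='v' → 'paov'
k=10: add t[5]='b' → 'paovb'
k=12: add t[0]='p' → 'paovbp'

paovbp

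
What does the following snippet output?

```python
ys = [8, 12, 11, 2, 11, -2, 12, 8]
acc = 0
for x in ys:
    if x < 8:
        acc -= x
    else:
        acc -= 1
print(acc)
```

-6

x=8: not <8, acc = 0-1 = -1
x=12: not <8, acc = (-1)-1 = -2
x=11: not <8, acc = (-2)-1 = -3
x=2: <8, acc = (-3)-2 = -5
x=11: not <8, acc = (-5)-1 = -6
x=-2: <8, acc = (-6)-(-2) = -4
x=12: not <8, acc = (-4)-1 = -5
x=8: not <8, acc = (-5)-1 = -6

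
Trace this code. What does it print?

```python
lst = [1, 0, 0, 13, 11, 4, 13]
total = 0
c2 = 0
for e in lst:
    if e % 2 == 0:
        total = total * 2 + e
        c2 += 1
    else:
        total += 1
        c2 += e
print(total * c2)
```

697

e=1: not even, total = 0+1 = 1; c2=1
e=0: even, total = 1*2+0 = 2; c2=2
e=0: even, total = 2*2+0 = 4; c2=3
e=13: not even, total = 4+1 = 5; c2=16
e=11: not even, total = 5+1 = 6; c2=27
e=4: even, total = 6*2+4 = 16; c2=28
e=13: not even, total = 16+1 = 17; c2=41
total*c2 = 17*41 = 697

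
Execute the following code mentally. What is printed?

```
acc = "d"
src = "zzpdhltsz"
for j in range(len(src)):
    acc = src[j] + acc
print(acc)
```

zstlhdpzzd

j=0: prepend 'z' → 'zd'
j=1: prepend 'z' → 'zzd'
j=2: prepend 'p' → 'pzzd'
j=3: prepend 'd' → 'dpzzd'
j=4: prepend 'h' → 'hdpzzd'
j=5: prepend 'l' → 'lhdpzzd'
j=6: prepend 't' → 'tlhdpzzd'
j=7: prepend 's' → 'stlhdpzzd'
j=8: prepend 'z' → 'zstlhdpzzd'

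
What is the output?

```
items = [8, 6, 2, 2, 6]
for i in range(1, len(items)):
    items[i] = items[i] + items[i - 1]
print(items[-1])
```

24

i=1: items[1] = 6+8 = 14 → [8, 14, 2, 2, 6]
i=2: items[2] = 2+14 = 16 → [8, 14, 16, 2, 6]
i=3: items[3] = 2+16 = 18 → [8, 14, 16, 18, 6]
i=4: items[4] = 6+18 = 24 → [8, 14, 16, 18, 24]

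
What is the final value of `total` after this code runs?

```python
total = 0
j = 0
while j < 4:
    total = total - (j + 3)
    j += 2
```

-8

j=0: total = 0-3 = -3
j=2: total = (-3)-5 = -8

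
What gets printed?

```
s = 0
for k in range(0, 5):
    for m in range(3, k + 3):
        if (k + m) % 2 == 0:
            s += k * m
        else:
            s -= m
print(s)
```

60

k=1,m=3: even sum, s = 0+3 = 3
k=2,m=3: odd sum, s = 3-3 = 0
k=2,m=4: even sum, s = 0+8 = 8
k=3,m=3: even sum, s = 8+9 = 17
k=3,m=4: odd sum, s = 17-4 = 13
k=3,m=5: even sum, s = 13+15 = 28
k=4,m=3: odd sum, s = 28-3 = 25
k=4,m=4: even sum, s = 25+16 = 41
k=4,m=5: odd sum, s = 41-5 = 36
k=4,m=6: even sum, s = 36+24 = 60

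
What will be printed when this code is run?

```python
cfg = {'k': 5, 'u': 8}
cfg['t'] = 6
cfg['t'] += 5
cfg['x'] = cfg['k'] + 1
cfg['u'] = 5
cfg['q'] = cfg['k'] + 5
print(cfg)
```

{'k': 5, 'u': 5, 't': 11, 'x': 6, 'q': 10}

cfg['t'] = 6 → {'k': 5, 'u': 8, 't': 6}
cfg['t'] = 6+5 = 11 → {'k': 5, 'u': 8, 't': 11}
cfg['x'] = cfg['k']+1 = 6 → {'k': 5, 'u': 8, 't': 11, 'x': 6}
cfg['u'] = 5 → {'k': 5, 'u': 5, 't': 11, 'x': 6}
cfg['q'] = cfg['k']+5 = 10 → {'k': 5, 'u': 5, 't': 11, 'x': 6, 'q': 10}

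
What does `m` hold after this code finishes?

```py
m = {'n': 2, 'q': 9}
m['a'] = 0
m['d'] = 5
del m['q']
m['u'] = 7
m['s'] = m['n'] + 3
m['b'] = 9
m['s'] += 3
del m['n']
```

m['a'] = 0 → {'n': 2, 'q': 9, 'a': 0}
m['d'] = 5 → {'n': 2, 'q': 9, 'a': 0, 'd': 5}
del 'q' → {'n': 2, 'a': 0, 'd': 5}
m['u'] = 7 → {'n': 2, 'a': 0, 'd': 5, 'u': 7}
m['s'] = m['n']+3 = 5 → {'n': 2, 'a': 0, 'd': 5, 'u': 7, 's': 5}
m['b'] = 9 → {'n': 2, 'a': 0, 'd': 5, 'u': 7, 's': 5, 'b': 9}
m['s'] = 5+3 = 8 → {'n': 2, 'a': 0, 'd': 5, 'u': 7, 's': 8, 'b': 9}
del 'n' → {'a': 0, 'd': 5, 'u': 7, 's': 8, 'b': 9}

{'a': 0, 'd': 5, 'u': 7, 's': 8, 'b': 9}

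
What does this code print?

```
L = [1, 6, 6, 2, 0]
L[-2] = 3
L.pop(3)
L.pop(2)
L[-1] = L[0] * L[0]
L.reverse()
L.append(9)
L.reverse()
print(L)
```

[9, 1, 6, 1]

L[-2] = 3 → [1, 6, 6, 3, 0]
pop(3) removes 3 → [1, 6, 6, 0]
pop(2) removes 6 → [1, 6, 0]
L[-1] = L[0]*L[0] = 1*1 = 1 → [1, 6, 1]
reverse → [1, 6, 1]
append 9 → [1, 6, 1, 9]
reverse → [9, 1, 6, 1]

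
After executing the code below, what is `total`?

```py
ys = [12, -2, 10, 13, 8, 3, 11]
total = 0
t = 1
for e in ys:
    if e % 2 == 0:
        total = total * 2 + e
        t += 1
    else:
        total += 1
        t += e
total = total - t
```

e=12: even, total = 0*2+12 = 12; t=2
e=-2: even, total = 12*2+(-2) = 22; t=3
e=10: even, total = 22*2+10 = 54; t=4
e=13: not even, total = 54+1 = 55; t=17
e=8: even, total = 55*2+8 = 118; t=18
e=3: not even, total = 118+1 = 119; t=21
e=11: not even, total = 119+1 = 120; t=32
total-t = 120-32 = 88

88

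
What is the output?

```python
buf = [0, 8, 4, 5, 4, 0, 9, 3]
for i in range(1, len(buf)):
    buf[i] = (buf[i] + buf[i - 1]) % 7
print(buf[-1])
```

5

i=1: buf[1] = (8+0)%7 = 1 → [0, 1, 4, 5, 4, 0, 9, 3]
i=2: buf[2] = (4+1)%7 = 5 → [0, 1, 5, 5, 4, 0, 9, 3]
i=3: buf[3] = (5+5)%7 = 3 → [0, 1, 5, 3, 4, 0, 9, 3]
i=4: buf[4] = (4+3)%7 = 0 → [0, 1, 5, 3, 0, 0, 9, 3]
i=5: buf[5] = (0+0)%7 = 0 → [0, 1, 5, 3, 0, 0, 9, 3]
i=6: buf[6] = (9+0)%7 = 2 → [0, 1, 5, 3, 0, 0, 2, 3]
i=7: buf[7] = (3+2)%7 = 5 → [0, 1, 5, 3, 0, 0, 2, 5]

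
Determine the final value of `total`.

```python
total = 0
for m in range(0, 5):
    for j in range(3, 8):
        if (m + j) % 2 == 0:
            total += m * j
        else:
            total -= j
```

m=0,j=3: odd sum, total = 0-3 = -3
m=0,j=4: even sum, total = (-3)+0 = -3
m=0,j=5: odd sum, total = (-3)-5 = -8
m=0,j=6: even sum, total = (-8)+0 = -8
m=0,j=7: odd sum, total = (-8)-7 = -15
m=1,j=3: even sum, total = (-15)+3 = -12
m=1,j=4: odd sum, total = (-12)-4 = -16
m=1,j=5: even sum, total = (-16)+5 = -11
m=1,j=6: odd sum, total = (-11)-6 = -17
m=1,j=7: even sum, total = (-17)+7 = -10
m=2,j=3: odd sum, total = (-10)-3 = -13
m=2,j=4: even sum, total = (-13)+8 = -5
m=2,j=5: odd sum, total = (-5)-5 = -10
m=2,j=6: even sum, total = (-10)+12 = 2
m=2,j=7: odd sum, total = 2-7 = -5
m=3,j=3: even sum, total = (-5)+9 = 4
m=3,j=4: odd sum, total = 4-4 = 0
m=3,j=5: even sum, total = 0+15 = 15
m=3,j=6: odd sum, total = 15-6 = 9
m=3,j=7: even sum, total = 9+21 = 30
m=4,j=3: odd sum, total = 30-3 = 27
m=4,j=4: even sum, total = 27+16 = 43
m=4,j=5: odd sum, total = 43-5 = 38
m=4,j=6: even sum, total = 38+24 = 62
m=4,j=7: odd sum, total = 62-7 = 55

55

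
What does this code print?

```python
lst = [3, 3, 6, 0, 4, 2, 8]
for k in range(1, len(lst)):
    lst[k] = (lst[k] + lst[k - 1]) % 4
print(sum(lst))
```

9

k=1: lst[1] = (3+3)%4 = 2 → [3, 2, 6, 0, 4, 2, 8]
k=2: lst[2] = (6+2)%4 = 0 → [3, 2, 0, 0, 4, 2, 8]
k=3: lst[3] = (0+0)%4 = 0 → [3, 2, 0, 0, 4, 2, 8]
k=4: lst[4] = (4+0)%4 = 0 → [3, 2, 0, 0, 0, 2, 8]
k=5: lst[5] = (2+0)%4 = 2 → [3, 2, 0, 0, 0, 2, 8]
k=6: lst[6] = (8+2)%4 = 2 → [3, 2, 0, 0, 0, 2, 2]
sum = 9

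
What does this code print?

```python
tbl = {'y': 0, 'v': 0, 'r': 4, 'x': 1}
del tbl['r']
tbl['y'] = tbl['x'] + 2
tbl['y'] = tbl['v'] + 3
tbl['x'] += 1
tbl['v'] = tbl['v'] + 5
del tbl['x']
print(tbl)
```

del 'r' → {'y': 0, 'v': 0, 'x': 1}
tbl['y'] = tbl['x']+2 = 3 → {'y': 3, 'v': 0, 'x': 1}
tbl['y'] = tbl['v']+3 = 3 → {'y': 3, 'v': 0, 'x': 1}
tbl['x'] = 1+1 = 2 → {'y': 3, 'v': 0, 'x': 2}
tbl['v'] = tbl['v']+5 = 5 → {'y': 3, 'v': 5, 'x': 2}
del 'x' → {'y': 3, 'v': 5}

{'y': 3, 'v': 5}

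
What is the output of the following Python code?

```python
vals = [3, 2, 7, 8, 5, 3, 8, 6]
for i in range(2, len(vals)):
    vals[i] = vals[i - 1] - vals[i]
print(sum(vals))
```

i=2: vals[2] = 2-7 = -5 → [3, 2, -5, 8, 5, 3, 8, 6]
i=3: vals[3] = (-5)-8 = -13 → [3, 2, -5, -13, 5, 3, 8, 6]
i=4: vals[4] = (-13)-5 = -18 → [3, 2, -5, -13, -18, 3, 8, 6]
i=5: vals[5] = (-18)-3 = -21 → [3, 2, -5, -13, -18, -21, 8, 6]
i=6: vals[6] = (-21)-8 = -29 → [3, 2, -5, -13, -18, -21, -29, 6]
i=7: vals[7] = (-29)-6 = -35 → [3, 2, -5, -13, -18, -21, -29, -35]
sum = -116

-116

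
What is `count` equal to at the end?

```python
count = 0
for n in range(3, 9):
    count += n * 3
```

n=3: count = 0+3*3 = 9
n=4: count = 9+4*3 = 21
n=5: count = 21+5*3 = 36
n=6: count = 36+6*3 = 54
n=7: count = 54+7*3 = 75
n=8: count = 75+8*3 = 99

99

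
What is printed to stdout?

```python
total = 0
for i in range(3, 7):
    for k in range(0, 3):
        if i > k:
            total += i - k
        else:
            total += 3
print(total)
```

i=3,k=0: 3>0, total = 0+3 = 3
i=3,k=1: 3>1, total = 3+2 = 5
i=3,k=2: 3>2, total = 5+1 = 6
i=4,k=0: 4>0, total = 6+4 = 10
i=4,k=1: 4>1, total = 10+3 = 13
i=4,k=2: 4>2, total = 13+2 = 15
i=5,k=0: 5>0, total = 15+5 = 20
i=5,k=1: 5>1, total = 20+4 = 24
i=5,k=2: 5>2, total = 24+3 = 27
i=6,k=0: 6>0, total = 27+6 = 33
i=6,k=1: 6>1, total = 33+5 = 38
i=6,k=2: 6>2, total = 38+4 = 42

42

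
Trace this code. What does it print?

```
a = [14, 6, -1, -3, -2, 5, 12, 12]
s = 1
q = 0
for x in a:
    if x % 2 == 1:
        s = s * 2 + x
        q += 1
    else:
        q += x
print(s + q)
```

48

x=14: not odd; q=14
x=6: not odd; q=20
x=-1: odd, s = 1*2+(-1) = 1; q=21
x=-3: odd, s = 1*2+(-3) = -1; q=22
x=-2: not odd; q=20
x=5: odd, s = (-1)*2+5 = 3; q=21
x=12: not odd; q=33
x=12: not odd; q=45
s+q = 3+45 = 48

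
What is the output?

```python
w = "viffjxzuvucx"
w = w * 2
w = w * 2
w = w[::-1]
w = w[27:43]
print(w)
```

vuzxjffivxcuvuzx

repeat ×2 → 'viffjxzuvucxviffjxzuvucx'
repeat ×2 → 'viffjxzuvucxviffjxzuvucxviffjxzuvucxviffjxzuvucx'
reverse → 'xcuvuzxjffivxcuvuzxjffivxcuvuzxjffivxcuvuzxjffiv'
slice [27:43] → 'vuzxjffivxcuvuzx'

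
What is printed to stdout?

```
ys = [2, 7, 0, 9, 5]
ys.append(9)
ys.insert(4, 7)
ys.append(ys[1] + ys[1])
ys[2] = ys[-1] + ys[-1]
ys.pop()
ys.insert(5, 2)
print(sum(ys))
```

69

append 9 → [2, 7, 0, 9, 5, 9]
insert 7 at 4 → [2, 7, 0, 9, 7, 5, 9]
append ys[1]+ys[1] = 7+7 = 14 → [2, 7, 0, 9, 7, 5, 9, 14]
ys[2] = ys[-1]+ys[-1] = 14+14 = 28 → [2, 7, 28, 9, 7, 5, 9, 14]
pop() removes 14 → [2, 7, 28, 9, 7, 5, 9]
insert 2 at 5 → [2, 7, 28, 9, 7, 2, 5, 9]
sum = 69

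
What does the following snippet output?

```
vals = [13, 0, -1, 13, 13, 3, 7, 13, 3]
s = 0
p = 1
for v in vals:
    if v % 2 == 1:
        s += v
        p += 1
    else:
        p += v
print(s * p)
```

v=13: odd, s = 0+13 = 13; p=2
v=0: not odd; p=2
v=-1: odd, s = 13+(-1) = 12; p=3
v=13: odd, s = 12+13 = 25; p=4
v=13: odd, s = 25+13 = 38; p=5
v=3: odd, s = 38+3 = 41; p=6
v=7: odd, s = 41+7 = 48; p=7
v=13: odd, s = 48+13 = 61; p=8
v=3: odd, s = 61+3 = 64; p=9
s*p = 64*9 = 576

576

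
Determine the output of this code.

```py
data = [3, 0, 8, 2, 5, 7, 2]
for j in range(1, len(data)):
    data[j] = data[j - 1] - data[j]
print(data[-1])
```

-21

j=1: data[1] = 3-0 = 3 → [3, 3, 8, 2, 5, 7, 2]
j=2: data[2] = 3-8 = -5 → [3, 3, -5, 2, 5, 7, 2]
j=3: data[3] = (-5)-2 = -7 → [3, 3, -5, -7, 5, 7, 2]
j=4: data[4] = (-7)-5 = -12 → [3, 3, -5, -7, -12, 7, 2]
j=5: data[5] = (-12)-7 = -19 → [3, 3, -5, -7, -12, -19, 2]
j=6: data[6] = (-19)-2 = -21 → [3, 3, -5, -7, -12, -19, -21]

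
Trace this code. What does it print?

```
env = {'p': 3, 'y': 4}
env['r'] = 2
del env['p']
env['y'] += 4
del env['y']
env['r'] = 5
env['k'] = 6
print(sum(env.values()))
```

11

env['r'] = 2 → {'p': 3, 'y': 4, 'r': 2}
del 'p' → {'y': 4, 'r': 2}
env['y'] = 4+4 = 8 → {'y': 8, 'r': 2}
del 'y' → {'r': 2}
env['r'] = 5 → {'r': 5}
env['k'] = 6 → {'r': 5, 'k': 6}
sum of values = 11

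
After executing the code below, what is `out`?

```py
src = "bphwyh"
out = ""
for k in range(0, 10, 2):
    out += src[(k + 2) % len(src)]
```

'hybhy'

k=0: add src[2]='h' → 'h'
k=2: add src[4]='y' → 'hy'
k=4: add src[0]='b' → 'hyb'
k=6: add src[2]='h' → 'hybh'
k=8: add src[4]='y' → 'hybhy'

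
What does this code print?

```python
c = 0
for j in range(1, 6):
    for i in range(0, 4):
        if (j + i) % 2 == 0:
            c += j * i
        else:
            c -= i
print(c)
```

34

j=1,i=0: odd sum, c = 0-0 = 0
j=1,i=1: even sum, c = 0+1 = 1
j=1,i=2: odd sum, c = 1-2 = -1
j=1,i=3: even sum, c = (-1)+3 = 2
j=2,i=0: even sum, c = 2+0 = 2
j=2,i=1: odd sum, c = 2-1 = 1
j=2,i=2: even sum, c = 1+4 = 5
j=2,i=3: odd sum, c = 5-3 = 2
j=3,i=0: odd sum, c = 2-0 = 2
j=3,i=1: even sum, c = 2+3 = 5
j=3,i=2: odd sum, c = 5-2 = 3
j=3,i=3: even sum, c = 3+9 = 12
j=4,i=0: even sum, c = 12+0 = 12
j=4,i=1: odd sum, c = 12-1 = 11
j=4,i=2: even sum, c = 11+8 = 19
j=4,i=3: odd sum, c = 19-3 = 16
j=5,i=0: odd sum, c = 16-0 = 16
j=5,i=1: even sum, c = 16+5 = 21
j=5,i=2: odd sum, c = 21-2 = 19
j=5,i=3: even sum, c = 19+15 = 34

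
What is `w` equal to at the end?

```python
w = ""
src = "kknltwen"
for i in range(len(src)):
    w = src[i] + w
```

i=0: prepend 'k' → 'k'
i=1: prepend 'k' → 'kk'
i=2: prepend 'n' → 'nkk'
i=3: prepend 'l' → 'lnkk'
i=4: prepend 't' → 'tlnkk'
i=5: prepend 'w' → 'wtlnkk'
i=6: prepend 'e' → 'ewtlnkk'
i=7: prepend 'n' → 'newtlnkk'

'newtlnkk'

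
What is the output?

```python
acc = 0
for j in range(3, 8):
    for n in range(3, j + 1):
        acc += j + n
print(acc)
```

j=3,n=3: acc = 0+6 = 6
j=4,n=3: acc = 6+7 = 13
j=4,n=4: acc = 13+8 = 21
j=5,n=3: acc = 21+8 = 29
j=5,n=4: acc = 29+9 = 38
j=5,n=5: acc = 38+10 = 48
j=6,n=3: acc = 48+9 = 57
j=6,n=4: acc = 57+10 = 67
j=6,n=5: acc = 67+11 = 78
j=6,n=6: acc = 78+12 = 90
j=7,n=3: acc = 90+10 = 100
j=7,n=4: acc = 100+11 = 111
j=7,n=5: acc = 111+12 = 123
j=7,n=6: acc = 123+13 = 136
j=7,n=7: acc = 136+14 = 150

150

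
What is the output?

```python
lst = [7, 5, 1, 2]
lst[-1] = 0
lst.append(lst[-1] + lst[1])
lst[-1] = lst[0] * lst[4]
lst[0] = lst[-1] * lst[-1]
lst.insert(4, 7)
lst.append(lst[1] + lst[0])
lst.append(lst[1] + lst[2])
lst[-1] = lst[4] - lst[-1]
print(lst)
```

[1225, 5, 1, 0, 7, 35, 1230, 1]

lst[-1] = 0 → [7, 5, 1, 0]
append lst[-1]+lst[1] = 0+5 = 5 → [7, 5, 1, 0, 5]
lst[-1] = lst[0]*lst[4] = 7*5 = 35 → [7, 5, 1, 0, 35]
lst[0] = lst[-1]*lst[-1] = 35*35 = 1225 → [1225, 5, 1, 0, 35]
insert 7 at 4 → [1225, 5, 1, 0, 7, 35]
append lst[1]+lst[0] = 5+1225 = 1230 → [1225, 5, 1, 0, 7, 35, 1230]
append lst[1]+lst[2] = 5+1 = 6 → [1225, 5, 1, 0, 7, 35, 1230, 6]
lst[-1] = lst[4]-lst[-1] = 7-6 = 1 → [1225, 5, 1, 0, 7, 35, 1230, 1]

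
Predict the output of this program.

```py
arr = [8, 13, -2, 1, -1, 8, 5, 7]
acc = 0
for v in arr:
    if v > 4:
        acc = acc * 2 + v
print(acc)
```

281

v=8: >4, acc = 0*2+8 = 8
v=13: >4, acc = 8*2+13 = 29
v=-2: not >4
v=1: not >4
v=-1: not >4
v=8: >4, acc = 29*2+8 = 66
v=5: >4, acc = 66*2+5 = 137
v=7: >4, acc = 137*2+7 = 281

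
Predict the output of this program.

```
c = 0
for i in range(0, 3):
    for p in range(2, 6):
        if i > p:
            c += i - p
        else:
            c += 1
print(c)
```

12

i=0,p=2: not 0>2, c = 0+1 = 1
i=0,p=3: not 0>3, c = 1+1 = 2
i=0,p=4: not 0>4, c = 2+1 = 3
i=0,p=5: not 0>5, c = 3+1 = 4
i=1,p=2: not 1>2, c = 4+1 = 5
i=1,p=3: not 1>3, c = 5+1 = 6
i=1,p=4: not 1>4, c = 6+1 = 7
i=1,p=5: not 1>5, c = 7+1 = 8
i=2,p=2: not 2>2, c = 8+1 = 9
i=2,p=3: not 2>3, c = 9+1 = 10
i=2,p=4: not 2>4, c = 10+1 = 11
i=2,p=5: not 2>5, c = 11+1 = 12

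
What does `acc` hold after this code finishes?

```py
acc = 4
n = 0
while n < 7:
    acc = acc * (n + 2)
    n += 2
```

n=0: acc = 4*2 = 8
n=2: acc = 8*4 = 32
n=4: acc = 32*6 = 192
n=6: acc = 192*8 = 1536

1536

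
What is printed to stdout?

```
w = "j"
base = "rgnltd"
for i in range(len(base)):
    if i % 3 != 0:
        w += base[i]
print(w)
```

i=0: skip
i=1: add 'g' → 'jg'
i=2: add 'n' → 'jgn'
i=3: skip
i=4: add 't' → 'jgnt'
i=5: add 'd' → 'jgntd'

jgntd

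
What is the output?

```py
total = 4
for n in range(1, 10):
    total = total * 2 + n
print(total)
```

n=1: total = 4*2+1 = 9
n=2: total = 9*2+2 = 20
n=3: total = 20*2+3 = 43
n=4: total = 43*2+4 = 90
n=5: total = 90*2+5 = 185
n=6: total = 185*2+6 = 376
n=7: total = 376*2+7 = 759
n=8: total = 759*2+8 = 1526
n=9: total = 1526*2+9 = 3061

3061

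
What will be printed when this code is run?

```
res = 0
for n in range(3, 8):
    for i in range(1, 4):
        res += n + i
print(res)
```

105

n=3,i=1: res = 0+4 = 4
n=3,i=2: res = 4+5 = 9
n=3,i=3: res = 9+6 = 15
n=4,i=1: res = 15+5 = 20
n=4,i=2: res = 20+6 = 26
n=4,i=3: res = 26+7 = 33
n=5,i=1: res = 33+6 = 39
n=5,i=2: res = 39+7 = 46
n=5,i=3: res = 46+8 = 54
n=6,i=1: res = 54+7 = 61
n=6,i=2: res = 61+8 = 69
n=6,i=3: res = 69+9 = 78
n=7,i=1: res = 78+8 = 86
n=7,i=2: res = 86+9 = 95
n=7,i=3: res = 95+10 = 105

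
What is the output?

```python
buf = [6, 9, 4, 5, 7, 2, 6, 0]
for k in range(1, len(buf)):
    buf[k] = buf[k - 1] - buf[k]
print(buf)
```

k=1: buf[1] = 6-9 = -3 → [6, -3, 4, 5, 7, 2, 6, 0]
k=2: buf[2] = (-3)-4 = -7 → [6, -3, -7, 5, 7, 2, 6, 0]
k=3: buf[3] = (-7)-5 = -12 → [6, -3, -7, -12, 7, 2, 6, 0]
k=4: buf[4] = (-12)-7 = -19 → [6, -3, -7, -12, -19, 2, 6, 0]
k=5: buf[5] = (-19)-2 = -21 → [6, -3, -7, -12, -19, -21, 6, 0]
k=6: buf[6] = (-21)-6 = -27 → [6, -3, -7, -12, -19, -21, -27, 0]
k=7: buf[7] = (-27)-0 = -27 → [6, -3, -7, -12, -19, -21, -27, -27]

[6, -3, -7, -12, -19, -21, -27, -27]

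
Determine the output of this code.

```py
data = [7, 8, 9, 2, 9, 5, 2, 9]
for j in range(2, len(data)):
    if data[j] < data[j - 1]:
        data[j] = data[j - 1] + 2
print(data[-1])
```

j=2: 9>=8, unchanged → [7, 8, 9, 2, 9, 5, 2, 9]
j=3: 2<9, data[3] = 9+2 = 11 → [7, 8, 9, 11, 9, 5, 2, 9]
j=4: 9<11, data[4] = 11+2 = 13 → [7, 8, 9, 11, 13, 5, 2, 9]
j=5: 5<13, data[5] = 13+2 = 15 → [7, 8, 9, 11, 13, 15, 2, 9]
j=6: 2<15, data[6] = 15+2 = 17 → [7, 8, 9, 11, 13, 15, 17, 9]
j=7: 9<17, data[7] = 17+2 = 19 → [7, 8, 9, 11, 13, 15, 17, 19]

19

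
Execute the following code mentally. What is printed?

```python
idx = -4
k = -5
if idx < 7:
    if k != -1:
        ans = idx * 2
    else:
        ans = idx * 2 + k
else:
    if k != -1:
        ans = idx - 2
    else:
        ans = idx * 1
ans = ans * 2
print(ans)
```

idx=-4, k=-5
idx < 7 is True; k != -1 is True
→ ans = idx * 2 = -8
ans = (-8)*2 = -16

-16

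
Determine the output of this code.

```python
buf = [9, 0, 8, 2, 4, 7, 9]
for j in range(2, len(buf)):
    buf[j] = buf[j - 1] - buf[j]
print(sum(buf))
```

j=2: buf[2] = 0-8 = -8 → [9, 0, -8, 2, 4, 7, 9]
j=3: buf[3] = (-8)-2 = -10 → [9, 0, -8, -10, 4, 7, 9]
j=4: buf[4] = (-10)-4 = -14 → [9, 0, -8, -10, -14, 7, 9]
j=5: buf[5] = (-14)-7 = -21 → [9, 0, -8, -10, -14, -21, 9]
j=6: buf[6] = (-21)-9 = -30 → [9, 0, -8, -10, -14, -21, -30]
sum = -74

-74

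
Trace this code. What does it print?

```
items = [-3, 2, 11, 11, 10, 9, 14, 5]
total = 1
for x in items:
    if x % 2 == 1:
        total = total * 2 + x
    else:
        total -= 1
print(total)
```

117

x=-3: odd, total = 1*2+(-3) = -1
x=2: not odd, total = (-1)-1 = -2
x=11: odd, total = (-2)*2+11 = 7
x=11: odd, total = 7*2+11 = 25
x=10: not odd, total = 25-1 = 24
x=9: odd, total = 24*2+9 = 57
x=14: not odd, total = 57-1 = 56
x=5: odd, total = 56*2+5 = 117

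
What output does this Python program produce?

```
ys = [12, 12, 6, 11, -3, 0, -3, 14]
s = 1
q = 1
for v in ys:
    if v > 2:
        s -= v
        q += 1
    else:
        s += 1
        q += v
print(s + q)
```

-51

v=12: >2, s = 1-12 = -11; q=2
v=12: >2, s = (-11)-12 = -23; q=3
v=6: >2, s = (-23)-6 = -29; q=4
v=11: >2, s = (-29)-11 = -40; q=5
v=-3: not >2, s = (-40)+1 = -39; q=2
v=0: not >2, s = (-39)+1 = -38; q=2
v=-3: not >2, s = (-38)+1 = -37; q=-1
v=14: >2, s = (-37)-14 = -51; q=0
s+q = (-51)+0 = -51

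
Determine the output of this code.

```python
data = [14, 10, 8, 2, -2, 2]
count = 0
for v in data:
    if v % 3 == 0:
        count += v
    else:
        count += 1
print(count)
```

6

v=14: not %3==0, count = 0+1 = 1
v=10: not %3==0, count = 1+1 = 2
v=8: not %3==0, count = 2+1 = 3
v=2: not %3==0, count = 3+1 = 4
v=-2: not %3==0, count = 4+1 = 5
v=2: not %3==0, count = 5+1 = 6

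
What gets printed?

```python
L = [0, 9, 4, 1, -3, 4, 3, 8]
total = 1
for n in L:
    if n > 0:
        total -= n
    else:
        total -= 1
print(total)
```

-30

n=0: not >0, total = 1-1 = 0
n=9: >0, total = 0-9 = -9
n=4: >0, total = (-9)-4 = -13
n=1: >0, total = (-13)-1 = -14
n=-3: not >0, total = (-14)-1 = -15
n=4: >0, total = (-15)-4 = -19
n=3: >0, total = (-19)-3 = -22
n=8: >0, total = (-22)-8 = -30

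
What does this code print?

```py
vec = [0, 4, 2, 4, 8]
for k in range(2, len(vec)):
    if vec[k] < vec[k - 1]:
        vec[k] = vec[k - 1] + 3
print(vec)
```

k=2: 2<4, vec[2] = 4+3 = 7 → [0, 4, 7, 4, 8]
k=3: 4<7, vec[3] = 7+3 = 10 → [0, 4, 7, 10, 8]
k=4: 8<10, vec[4] = 10+3 = 13 → [0, 4, 7, 10, 13]

[0, 4, 7, 10, 13]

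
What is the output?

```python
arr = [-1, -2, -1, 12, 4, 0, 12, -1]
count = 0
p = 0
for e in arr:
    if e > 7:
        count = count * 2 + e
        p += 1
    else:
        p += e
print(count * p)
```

e=-1: not >7; p=-1
e=-2: not >7; p=-3
e=-1: not >7; p=-4
e=12: >7, count = 0*2+12 = 12; p=-3
e=4: not >7; p=1
e=0: not >7; p=1
e=12: >7, count = 12*2+12 = 36; p=2
e=-1: not >7; p=1
count*p = 36*1 = 36

36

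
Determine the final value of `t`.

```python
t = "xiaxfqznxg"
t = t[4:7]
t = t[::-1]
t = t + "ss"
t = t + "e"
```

'zqfsse'

slice [4:7] → 'fqz'
reverse → 'zqf'
+ 'ss' → 'zqfss'
+ 'e' → 'zqfsse'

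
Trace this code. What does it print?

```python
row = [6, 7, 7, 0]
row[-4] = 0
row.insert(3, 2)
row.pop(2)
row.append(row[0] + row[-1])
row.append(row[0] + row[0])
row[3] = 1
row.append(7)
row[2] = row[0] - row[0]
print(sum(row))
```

15

row[-4] = 0 → [0, 7, 7, 0]
insert 2 at 3 → [0, 7, 7, 2, 0]
pop(2) removes 7 → [0, 7, 2, 0]
append row[0]+row[-1] = 0+0 = 0 → [0, 7, 2, 0, 0]
append row[0]+row[0] = 0+0 = 0 → [0, 7, 2, 0, 0, 0]
row[3] = 1 → [0, 7, 2, 1, 0, 0]
append 7 → [0, 7, 2, 1, 0, 0, 7]
row[2] = row[0]-row[0] = 0-0 = 0 → [0, 7, 0, 1, 0, 0, 7]
sum = 15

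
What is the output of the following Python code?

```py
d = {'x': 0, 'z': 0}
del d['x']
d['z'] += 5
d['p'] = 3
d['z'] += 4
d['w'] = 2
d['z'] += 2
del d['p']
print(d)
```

{'z': 11, 'w': 2}

del 'x' → {'z': 0}
d['z'] = 0+5 = 5 → {'z': 5}
d['p'] = 3 → {'z': 5, 'p': 3}
d['z'] = 5+4 = 9 → {'z': 9, 'p': 3}
d['w'] = 2 → {'z': 9, 'p': 3, 'w': 2}
d['z'] = 9+2 = 11 → {'z': 11, 'p': 3, 'w': 2}
del 'p' → {'z': 11, 'w': 2}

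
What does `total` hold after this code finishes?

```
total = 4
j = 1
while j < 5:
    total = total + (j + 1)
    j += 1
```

j=1: total = 4+2 = 6
j=2: total = 6+3 = 9
j=3: total = 9+4 = 13
j=4: total = 13+5 = 18

18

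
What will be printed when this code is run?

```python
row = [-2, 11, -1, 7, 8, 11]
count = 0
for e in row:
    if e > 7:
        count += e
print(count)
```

30

e=-2: not >7
e=11: >7, count = 0+11 = 11
e=-1: not >7
e=7: not >7
e=8: >7, count = 11+8 = 19
e=11: >7, count = 19+11 = 30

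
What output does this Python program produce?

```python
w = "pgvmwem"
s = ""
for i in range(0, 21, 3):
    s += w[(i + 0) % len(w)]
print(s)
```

pmmvegw

i=0: add w[0]='p' → 'p'
i=3: add w[3]='m' → 'pm'
i=6: add w[6]='m' → 'pmm'
i=9: add w[2]='v' → 'pmmv'
i=12: add w[5]='e' → 'pmmve'
i=15: add w[1]='g' → 'pmmveg'
i=18: add w[4]='w' → 'pmmvegw'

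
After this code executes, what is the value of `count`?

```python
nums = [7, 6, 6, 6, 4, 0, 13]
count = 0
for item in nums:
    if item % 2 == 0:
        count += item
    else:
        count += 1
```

item=7: not even, count = 0+1 = 1
item=6: even, count = 1+6 = 7
item=6: even, count = 7+6 = 13
item=6: even, count = 13+6 = 19
item=4: even, count = 19+4 = 23
item=0: even, count = 23+0 = 23
item=13: not even, count = 23+1 = 24

24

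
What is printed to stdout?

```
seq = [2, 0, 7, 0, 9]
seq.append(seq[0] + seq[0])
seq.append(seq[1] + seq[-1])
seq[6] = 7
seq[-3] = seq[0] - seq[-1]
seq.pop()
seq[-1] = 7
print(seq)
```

append seq[0]+seq[0] = 2+2 = 4 → [2, 0, 7, 0, 9, 4]
append seq[1]+seq[-1] = 0+4 = 4 → [2, 0, 7, 0, 9, 4, 4]
seq[6] = 7 → [2, 0, 7, 0, 9, 4, 7]
seq[-3] = seq[0]-seq[-1] = 2-7 = -5 → [2, 0, 7, 0, -5, 4, 7]
pop() removes 7 → [2, 0, 7, 0, -5, 4]
seq[-1] = 7 → [2, 0, 7, 0, -5, 7]

[2, 0, 7, 0, -5, 7]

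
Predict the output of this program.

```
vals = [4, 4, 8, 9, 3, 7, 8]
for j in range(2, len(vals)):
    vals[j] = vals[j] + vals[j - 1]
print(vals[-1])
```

j=2: vals[2] = 8+4 = 12 → [4, 4, 12, 9, 3, 7, 8]
j=3: vals[3] = 9+12 = 21 → [4, 4, 12, 21, 3, 7, 8]
j=4: vals[4] = 3+21 = 24 → [4, 4, 12, 21, 24, 7, 8]
j=5: vals[5] = 7+24 = 31 → [4, 4, 12, 21, 24, 31, 8]
j=6: vals[6] = 8+31 = 39 → [4, 4, 12, 21, 24, 31, 39]

39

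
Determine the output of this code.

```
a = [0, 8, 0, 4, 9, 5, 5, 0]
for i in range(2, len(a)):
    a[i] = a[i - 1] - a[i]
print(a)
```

i=2: a[2] = 8-0 = 8 → [0, 8, 8, 4, 9, 5, 5, 0]
i=3: a[3] = 8-4 = 4 → [0, 8, 8, 4, 9, 5, 5, 0]
i=4: a[4] = 4-9 = -5 → [0, 8, 8, 4, -5, 5, 5, 0]
i=5: a[5] = (-5)-5 = -10 → [0, 8, 8, 4, -5, -10, 5, 0]
i=6: a[6] = (-10)-5 = -15 → [0, 8, 8, 4, -5, -10, -15, 0]
i=7: a[7] = (-15)-0 = -15 → [0, 8, 8, 4, -5, -10, -15, -15]

[0, 8, 8, 4, -5, -10, -15, -15]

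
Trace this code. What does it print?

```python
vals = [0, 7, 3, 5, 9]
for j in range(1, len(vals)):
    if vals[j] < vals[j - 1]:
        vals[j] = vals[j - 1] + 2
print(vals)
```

[0, 7, 9, 11, 13]

j=1: 7>=0, unchanged → [0, 7, 3, 5, 9]
j=2: 3<7, vals[2] = 7+2 = 9 → [0, 7, 9, 5, 9]
j=3: 5<9, vals[3] = 9+2 = 11 → [0, 7, 9, 11, 9]
j=4: 9<11, vals[4] = 11+2 = 13 → [0, 7, 9, 11, 13]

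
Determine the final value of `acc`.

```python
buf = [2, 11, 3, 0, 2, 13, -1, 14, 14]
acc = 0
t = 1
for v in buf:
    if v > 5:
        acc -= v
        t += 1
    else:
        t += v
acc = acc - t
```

v=2: not >5; t=3
v=11: >5, acc = 0-11 = -11; t=4
v=3: not >5; t=7
v=0: not >5; t=7
v=2: not >5; t=9
v=13: >5, acc = (-11)-13 = -24; t=10
v=-1: not >5; t=9
v=14: >5, acc = (-24)-14 = -38; t=10
v=14: >5, acc = (-38)-14 = -52; t=11
acc-t = (-52)-11 = -63

-63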